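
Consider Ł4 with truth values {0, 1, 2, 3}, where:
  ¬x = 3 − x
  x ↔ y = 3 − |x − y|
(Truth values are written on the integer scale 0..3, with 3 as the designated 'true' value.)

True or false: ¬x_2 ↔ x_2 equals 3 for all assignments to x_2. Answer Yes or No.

No

Counterexample: take x_2 = 0.
¬x_2 = ¬0 = 3
¬x_2 ↔ x_2 = 3 ↔ 0 = 0
This gives 0 ≠ 3.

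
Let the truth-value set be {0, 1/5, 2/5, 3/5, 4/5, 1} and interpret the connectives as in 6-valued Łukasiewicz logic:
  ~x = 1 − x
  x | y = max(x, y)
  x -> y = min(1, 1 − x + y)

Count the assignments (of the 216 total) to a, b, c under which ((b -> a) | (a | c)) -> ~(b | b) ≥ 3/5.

value 1: 51 assignments (counts)
value 4/5: 49 assignments (counts)
value 3/5: 44 assignments (counts)
value 2/5: 36 assignments
value 1/5: 25 assignments
value 0: 11 assignments
So 144 of the 216 assignments meet the threshold.

144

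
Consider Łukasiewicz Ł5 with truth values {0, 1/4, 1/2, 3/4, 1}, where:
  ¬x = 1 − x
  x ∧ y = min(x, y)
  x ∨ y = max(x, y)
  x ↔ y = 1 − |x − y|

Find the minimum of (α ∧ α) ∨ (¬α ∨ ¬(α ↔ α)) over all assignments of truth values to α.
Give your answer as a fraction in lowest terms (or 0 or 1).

Take α = 1/2:
α ∧ α = 1/2 ∧ 1/2 = 1/2
¬α = ¬1/2 = 1/2
α ↔ α = 1/2 ↔ 1/2 = 1
¬(α ↔ α) = ¬1 = 0
¬α ∨ ¬(α ↔ α) = 1/2 ∨ 0 = 1/2
(α ∧ α) ∨ (¬α ∨ ¬(α ↔ α)) = 1/2 ∨ 1/2 = 1/2
No assignment yields a value below 1/2, so this is the minimum.

1/2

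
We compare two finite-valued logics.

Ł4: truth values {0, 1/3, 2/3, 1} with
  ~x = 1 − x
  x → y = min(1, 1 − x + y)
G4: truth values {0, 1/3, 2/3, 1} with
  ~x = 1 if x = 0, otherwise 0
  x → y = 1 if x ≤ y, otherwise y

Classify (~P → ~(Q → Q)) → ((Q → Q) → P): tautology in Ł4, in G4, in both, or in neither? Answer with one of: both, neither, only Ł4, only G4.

In Ł4: every assignment gives 1 — tautology.
In G4: at P = 1/3, Q = 0 the value is 1/3 — not a tautology.

only Ł4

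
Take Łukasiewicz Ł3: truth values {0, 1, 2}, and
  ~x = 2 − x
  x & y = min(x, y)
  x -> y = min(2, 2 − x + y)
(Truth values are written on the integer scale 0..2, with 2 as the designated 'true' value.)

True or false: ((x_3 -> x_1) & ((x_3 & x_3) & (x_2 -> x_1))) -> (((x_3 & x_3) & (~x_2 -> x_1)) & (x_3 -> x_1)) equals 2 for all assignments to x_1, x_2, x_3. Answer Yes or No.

Counterexample: take x_1 = 0, x_2 = 0, x_3 = 1.
x_3 -> x_1 = 1 -> 0 = 1
x_3 & x_3 = 1 & 1 = 1
x_2 -> x_1 = 0 -> 0 = 2
(x_3 & x_3) & (x_2 -> x_1) = 1 & 2 = 1
(x_3 -> x_1) & ((x_3 & x_3) & (x_2 -> x_1)) = 1 & 1 = 1
x_3 & x_3 = 1 & 1 = 1
~x_2 = ~0 = 2
~x_2 -> x_1 = 2 -> 0 = 0
(x_3 & x_3) & (~x_2 -> x_1) = 1 & 0 = 0
x_3 -> x_1 = 1 -> 0 = 1
((x_3 & x_3) & (~x_2 -> x_1)) & (x_3 -> x_1) = 0 & 1 = 0
((x_3 -> x_1) & ((x_3 & x_3) & (x_2 -> x_1))) -> (((x_3 & x_3) & (~x_2 -> x_1)) & (x_3 -> x_1)) = 1 -> 0 = 1
This gives 1 ≠ 2.

No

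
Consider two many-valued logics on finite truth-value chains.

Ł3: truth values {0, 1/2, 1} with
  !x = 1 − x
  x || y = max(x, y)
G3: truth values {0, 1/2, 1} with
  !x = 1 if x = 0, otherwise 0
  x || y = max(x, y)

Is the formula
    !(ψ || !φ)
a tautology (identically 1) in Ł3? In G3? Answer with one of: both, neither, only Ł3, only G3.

neither

In Ł3: at φ = 0, ψ = 0 the value is 0 — not a tautology.
In G3: at φ = 0, ψ = 0 the value is 0 — not a tautology.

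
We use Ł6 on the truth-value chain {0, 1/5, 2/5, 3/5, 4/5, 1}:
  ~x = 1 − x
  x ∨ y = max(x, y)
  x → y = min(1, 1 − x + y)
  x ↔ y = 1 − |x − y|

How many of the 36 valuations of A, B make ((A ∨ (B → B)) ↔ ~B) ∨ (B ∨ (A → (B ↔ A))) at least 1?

value 1: 30 assignments (counts)
value 4/5: 4 assignments
value 3/5: 2 assignments
So 30 of the 36 assignments meet the threshold.

30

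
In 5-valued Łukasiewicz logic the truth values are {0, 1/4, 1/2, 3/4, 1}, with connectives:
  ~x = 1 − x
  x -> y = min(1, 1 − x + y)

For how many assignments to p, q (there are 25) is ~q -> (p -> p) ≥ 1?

value 1: 25 assignments (counts)
So 25 of the 25 assignments meet the threshold.

25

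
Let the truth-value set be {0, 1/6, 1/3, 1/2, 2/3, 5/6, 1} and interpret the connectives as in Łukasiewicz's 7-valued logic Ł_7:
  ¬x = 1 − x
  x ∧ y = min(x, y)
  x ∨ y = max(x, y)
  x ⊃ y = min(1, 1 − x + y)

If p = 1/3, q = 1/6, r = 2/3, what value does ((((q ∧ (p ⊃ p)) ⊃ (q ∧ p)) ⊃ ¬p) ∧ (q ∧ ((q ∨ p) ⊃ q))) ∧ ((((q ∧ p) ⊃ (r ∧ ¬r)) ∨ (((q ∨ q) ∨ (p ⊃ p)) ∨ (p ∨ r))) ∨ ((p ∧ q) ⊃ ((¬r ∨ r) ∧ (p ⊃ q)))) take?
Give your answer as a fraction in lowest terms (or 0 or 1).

1/6

p ⊃ p = 1/3 ⊃ 1/3 = 1
q ∧ (p ⊃ p) = 1/6 ∧ 1 = 1/6
q ∧ p = 1/6 ∧ 1/3 = 1/6
(q ∧ (p ⊃ p)) ⊃ (q ∧ p) = 1/6 ⊃ 1/6 = 1
¬p = ¬1/3 = 2/3
((q ∧ (p ⊃ p)) ⊃ (q ∧ p)) ⊃ ¬p = 1 ⊃ 2/3 = 2/3
q ∨ p = 1/6 ∨ 1/3 = 1/3
(q ∨ p) ⊃ q = 1/3 ⊃ 1/6 = 5/6
q ∧ ((q ∨ p) ⊃ q) = 1/6 ∧ 5/6 = 1/6
(((q ∧ (p ⊃ p)) ⊃ (q ∧ p)) ⊃ ¬p) ∧ (q ∧ ((q ∨ p) ⊃ q)) = 2/3 ∧ 1/6 = 1/6
q ∧ p = 1/6 ∧ 1/3 = 1/6
¬r = ¬2/3 = 1/3
r ∧ ¬r = 2/3 ∧ 1/3 = 1/3
(q ∧ p) ⊃ (r ∧ ¬r) = 1/6 ⊃ 1/3 = 1
q ∨ q = 1/6 ∨ 1/6 = 1/6
p ⊃ p = 1/3 ⊃ 1/3 = 1
(q ∨ q) ∨ (p ⊃ p) = 1/6 ∨ 1 = 1
p ∨ r = 1/3 ∨ 2/3 = 2/3
((q ∨ q) ∨ (p ⊃ p)) ∨ (p ∨ r) = 1 ∨ 2/3 = 1
((q ∧ p) ⊃ (r ∧ ¬r)) ∨ (((q ∨ q) ∨ (p ⊃ p)) ∨ (p ∨ r)) = 1 ∨ 1 = 1
p ∧ q = 1/3 ∧ 1/6 = 1/6
¬r = ¬2/3 = 1/3
¬r ∨ r = 1/3 ∨ 2/3 = 2/3
p ⊃ q = 1/3 ⊃ 1/6 = 5/6
(¬r ∨ r) ∧ (p ⊃ q) = 2/3 ∧ 5/6 = 2/3
(p ∧ q) ⊃ ((¬r ∨ r) ∧ (p ⊃ q)) = 1/6 ⊃ 2/3 = 1
(((q ∧ p) ⊃ (r ∧ ¬r)) ∨ (((q ∨ q) ∨ (p ⊃ p)) ∨ (p ∨ r))) ∨ ((p ∧ q) ⊃ ((¬r ∨ r) ∧ (p ⊃ q))) = 1 ∨ 1 = 1
((((q ∧ (p ⊃ p)) ⊃ (q ∧ p)) ⊃ ¬p) ∧ (q ∧ ((q ∨ p) ⊃ q))) ∧ ((((q ∧ p) ⊃ (r ∧ ¬r)) ∨ (((q ∨ q) ∨ (p ⊃ p)) ∨ (p ∨ r))) ∨ ((p ∧ q) ⊃ ((¬r ∨ r) ∧ (p ⊃ q)))) = 1/6 ∧ 1 = 1/6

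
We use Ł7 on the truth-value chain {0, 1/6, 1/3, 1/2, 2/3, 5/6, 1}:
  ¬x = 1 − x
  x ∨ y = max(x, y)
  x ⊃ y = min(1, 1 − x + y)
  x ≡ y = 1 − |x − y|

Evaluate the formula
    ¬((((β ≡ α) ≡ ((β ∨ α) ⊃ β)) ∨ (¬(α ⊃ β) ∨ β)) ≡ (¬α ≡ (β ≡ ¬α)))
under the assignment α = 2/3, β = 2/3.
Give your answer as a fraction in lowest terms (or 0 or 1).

1/3

β ≡ α = 2/3 ≡ 2/3 = 1
β ∨ α = 2/3 ∨ 2/3 = 2/3
(β ∨ α) ⊃ β = 2/3 ⊃ 2/3 = 1
(β ≡ α) ≡ ((β ∨ α) ⊃ β) = 1 ≡ 1 = 1
α ⊃ β = 2/3 ⊃ 2/3 = 1
¬(α ⊃ β) = ¬1 = 0
¬(α ⊃ β) ∨ β = 0 ∨ 2/3 = 2/3
((β ≡ α) ≡ ((β ∨ α) ⊃ β)) ∨ (¬(α ⊃ β) ∨ β) = 1 ∨ 2/3 = 1
¬α = ¬2/3 = 1/3
¬α = ¬2/3 = 1/3
β ≡ ¬α = 2/3 ≡ 1/3 = 2/3
¬α ≡ (β ≡ ¬α) = 1/3 ≡ 2/3 = 2/3
(((β ≡ α) ≡ ((β ∨ α) ⊃ β)) ∨ (¬(α ⊃ β) ∨ β)) ≡ (¬α ≡ (β ≡ ¬α)) = 1 ≡ 2/3 = 2/3
¬((((β ≡ α) ≡ ((β ∨ α) ⊃ β)) ∨ (¬(α ⊃ β) ∨ β)) ≡ (¬α ≡ (β ≡ ¬α))) = ¬2/3 = 1/3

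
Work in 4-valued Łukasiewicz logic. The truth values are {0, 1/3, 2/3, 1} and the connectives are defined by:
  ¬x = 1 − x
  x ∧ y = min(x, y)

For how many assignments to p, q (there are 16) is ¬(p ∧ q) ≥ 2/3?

p = 0, q = 0 ↦ 1  ≥
p = 0, q = 1/3 ↦ 1  ≥
p = 0, q = 2/3 ↦ 1  ≥
p = 0, q = 1 ↦ 1  ≥
p = 1/3, q = 0 ↦ 1  ≥
p = 1/3, q = 1/3 ↦ 2/3  ≥
p = 1/3, q = 2/3 ↦ 2/3  ≥
p = 1/3, q = 1 ↦ 2/3  ≥
p = 2/3, q = 0 ↦ 1  ≥
p = 2/3, q = 1/3 ↦ 2/3  ≥
p = 2/3, q = 2/3 ↦ 1/3  <
p = 2/3, q = 1 ↦ 1/3  <
p = 1, q = 0 ↦ 1  ≥
p = 1, q = 1/3 ↦ 2/3  ≥
p = 1, q = 2/3 ↦ 1/3  <
p = 1, q = 1 ↦ 0  <
So 12 of the 16 assignments meet the threshold.

12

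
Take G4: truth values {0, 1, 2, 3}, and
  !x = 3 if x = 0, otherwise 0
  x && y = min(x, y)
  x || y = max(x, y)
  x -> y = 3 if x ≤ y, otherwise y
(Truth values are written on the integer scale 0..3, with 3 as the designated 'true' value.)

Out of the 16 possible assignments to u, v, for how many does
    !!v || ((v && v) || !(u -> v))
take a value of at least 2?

15

u = 0, v = 0 ↦ 0  <
u = 0, v = 1 ↦ 3  ≥
u = 0, v = 2 ↦ 3  ≥
u = 0, v = 3 ↦ 3  ≥
u = 1, v = 0 ↦ 3  ≥
u = 1, v = 1 ↦ 3  ≥
u = 1, v = 2 ↦ 3  ≥
u = 1, v = 3 ↦ 3  ≥
u = 2, v = 0 ↦ 3  ≥
u = 2, v = 1 ↦ 3  ≥
u = 2, v = 2 ↦ 3  ≥
u = 2, v = 3 ↦ 3  ≥
u = 3, v = 0 ↦ 3  ≥
u = 3, v = 1 ↦ 3  ≥
u = 3, v = 2 ↦ 3  ≥
u = 3, v = 3 ↦ 3  ≥
So 15 of the 16 assignments meet the threshold.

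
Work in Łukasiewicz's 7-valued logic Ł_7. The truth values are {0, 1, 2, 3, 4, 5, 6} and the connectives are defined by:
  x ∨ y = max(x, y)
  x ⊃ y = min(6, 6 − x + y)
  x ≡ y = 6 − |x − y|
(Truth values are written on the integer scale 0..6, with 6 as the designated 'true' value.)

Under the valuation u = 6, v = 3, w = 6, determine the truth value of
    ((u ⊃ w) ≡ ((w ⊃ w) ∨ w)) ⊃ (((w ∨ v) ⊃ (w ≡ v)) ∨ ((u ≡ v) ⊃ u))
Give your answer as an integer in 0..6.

6

u ⊃ w = 6 ⊃ 6 = 6
w ⊃ w = 6 ⊃ 6 = 6
(w ⊃ w) ∨ w = 6 ∨ 6 = 6
(u ⊃ w) ≡ ((w ⊃ w) ∨ w) = 6 ≡ 6 = 6
w ∨ v = 6 ∨ 3 = 6
w ≡ v = 6 ≡ 3 = 3
(w ∨ v) ⊃ (w ≡ v) = 6 ⊃ 3 = 3
u ≡ v = 6 ≡ 3 = 3
(u ≡ v) ⊃ u = 3 ⊃ 6 = 6
((w ∨ v) ⊃ (w ≡ v)) ∨ ((u ≡ v) ⊃ u) = 3 ∨ 6 = 6
((u ⊃ w) ≡ ((w ⊃ w) ∨ w)) ⊃ (((w ∨ v) ⊃ (w ≡ v)) ∨ ((u ≡ v) ⊃ u)) = 6 ⊃ 6 = 6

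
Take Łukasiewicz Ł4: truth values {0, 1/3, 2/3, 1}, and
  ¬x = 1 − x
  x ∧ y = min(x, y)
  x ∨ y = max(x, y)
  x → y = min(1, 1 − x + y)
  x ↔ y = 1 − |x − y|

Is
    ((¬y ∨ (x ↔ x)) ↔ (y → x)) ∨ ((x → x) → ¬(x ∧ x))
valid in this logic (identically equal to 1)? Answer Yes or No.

No

Counterexample: take x = 1/3, y = 2/3.
¬y = ¬2/3 = 1/3
x ↔ x = 1/3 ↔ 1/3 = 1
¬y ∨ (x ↔ x) = 1/3 ∨ 1 = 1
y → x = 2/3 → 1/3 = 2/3
(¬y ∨ (x ↔ x)) ↔ (y → x) = 1 ↔ 2/3 = 2/3
x → x = 1/3 → 1/3 = 1
x ∧ x = 1/3 ∧ 1/3 = 1/3
¬(x ∧ x) = ¬1/3 = 2/3
(x → x) → ¬(x ∧ x) = 1 → 2/3 = 2/3
((¬y ∨ (x ↔ x)) ↔ (y → x)) ∨ ((x → x) → ¬(x ∧ x)) = 2/3 ∨ 2/3 = 2/3
This gives 2/3 ≠ 1.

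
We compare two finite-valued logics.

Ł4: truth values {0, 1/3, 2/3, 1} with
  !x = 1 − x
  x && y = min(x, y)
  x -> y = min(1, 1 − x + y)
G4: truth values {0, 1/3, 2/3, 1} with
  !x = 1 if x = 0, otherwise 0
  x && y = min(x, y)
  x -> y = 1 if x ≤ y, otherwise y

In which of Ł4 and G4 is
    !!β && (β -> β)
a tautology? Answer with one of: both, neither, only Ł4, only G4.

neither

In Ł4: at β = 0 the value is 0 — not a tautology.
In G4: at β = 0 the value is 0 — not a tautology.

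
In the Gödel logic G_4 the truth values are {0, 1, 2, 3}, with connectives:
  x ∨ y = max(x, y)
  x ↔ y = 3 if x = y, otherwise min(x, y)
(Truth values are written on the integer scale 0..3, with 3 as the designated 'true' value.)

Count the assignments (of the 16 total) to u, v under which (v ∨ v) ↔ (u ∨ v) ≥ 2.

11

u = 0, v = 0 ↦ 3  ≥
u = 0, v = 1 ↦ 3  ≥
u = 0, v = 2 ↦ 3  ≥
u = 0, v = 3 ↦ 3  ≥
u = 1, v = 0 ↦ 0  <
u = 1, v = 1 ↦ 3  ≥
u = 1, v = 2 ↦ 3  ≥
u = 1, v = 3 ↦ 3  ≥
u = 2, v = 0 ↦ 0  <
u = 2, v = 1 ↦ 1  <
u = 2, v = 2 ↦ 3  ≥
u = 2, v = 3 ↦ 3  ≥
u = 3, v = 0 ↦ 0  <
u = 3, v = 1 ↦ 1  <
u = 3, v = 2 ↦ 2  ≥
u = 3, v = 3 ↦ 3  ≥
So 11 of the 16 assignments meet the threshold.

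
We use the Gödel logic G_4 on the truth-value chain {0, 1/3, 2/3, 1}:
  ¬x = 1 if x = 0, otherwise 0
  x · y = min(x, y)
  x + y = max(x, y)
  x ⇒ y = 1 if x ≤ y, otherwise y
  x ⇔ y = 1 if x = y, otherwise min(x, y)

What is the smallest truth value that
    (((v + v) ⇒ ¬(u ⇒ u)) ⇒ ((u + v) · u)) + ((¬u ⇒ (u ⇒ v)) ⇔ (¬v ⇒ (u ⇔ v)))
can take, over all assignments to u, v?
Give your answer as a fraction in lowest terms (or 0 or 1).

1/3

Take u = 1/3, v = 0:
v + v = 0 + 0 = 0
u ⇒ u = 1/3 ⇒ 1/3 = 1
¬(u ⇒ u) = ¬1 = 0
(v + v) ⇒ ¬(u ⇒ u) = 0 ⇒ 0 = 1
u + v = 1/3 + 0 = 1/3
(u + v) · u = 1/3 · 1/3 = 1/3
((v + v) ⇒ ¬(u ⇒ u)) ⇒ ((u + v) · u) = 1 ⇒ 1/3 = 1/3
¬u = ¬1/3 = 0
u ⇒ v = 1/3 ⇒ 0 = 0
¬u ⇒ (u ⇒ v) = 0 ⇒ 0 = 1
¬v = ¬0 = 1
u ⇔ v = 1/3 ⇔ 0 = 0
¬v ⇒ (u ⇔ v) = 1 ⇒ 0 = 0
(¬u ⇒ (u ⇒ v)) ⇔ (¬v ⇒ (u ⇔ v)) = 1 ⇔ 0 = 0
(((v + v) ⇒ ¬(u ⇒ u)) ⇒ ((u + v) · u)) + ((¬u ⇒ (u ⇒ v)) ⇔ (¬v ⇒ (u ⇔ v))) = 1/3 + 0 = 1/3
No assignment yields a value below 1/3, so this is the minimum.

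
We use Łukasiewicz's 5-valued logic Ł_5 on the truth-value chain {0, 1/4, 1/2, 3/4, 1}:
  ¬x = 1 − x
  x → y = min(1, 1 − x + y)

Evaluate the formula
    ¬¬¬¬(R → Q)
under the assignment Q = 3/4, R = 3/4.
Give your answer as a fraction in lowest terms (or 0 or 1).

1

R → Q = 3/4 → 3/4 = 1
¬(R → Q) = ¬1 = 0
¬¬(R → Q) = ¬0 = 1
¬¬¬(R → Q) = ¬1 = 0
¬¬¬¬(R → Q) = ¬0 = 1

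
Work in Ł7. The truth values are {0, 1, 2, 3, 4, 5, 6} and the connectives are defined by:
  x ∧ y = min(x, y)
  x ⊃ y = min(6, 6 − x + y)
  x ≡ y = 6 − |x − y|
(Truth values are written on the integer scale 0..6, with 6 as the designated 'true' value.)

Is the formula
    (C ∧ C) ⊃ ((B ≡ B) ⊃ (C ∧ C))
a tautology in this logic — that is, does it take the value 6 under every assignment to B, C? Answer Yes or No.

Yes

At B = 0, C = 2, for instance:
C ∧ C = 2 ∧ 2 = 2
B ≡ B = 0 ≡ 0 = 6
(B ≡ B) ⊃ (C ∧ C) = 6 ⊃ 2 = 2
(C ∧ C) ⊃ ((B ≡ B) ⊃ (C ∧ C)) = 2 ⊃ 2 = 6
and checking the remaining 48 assignments likewise gives ≥ 6 in every case.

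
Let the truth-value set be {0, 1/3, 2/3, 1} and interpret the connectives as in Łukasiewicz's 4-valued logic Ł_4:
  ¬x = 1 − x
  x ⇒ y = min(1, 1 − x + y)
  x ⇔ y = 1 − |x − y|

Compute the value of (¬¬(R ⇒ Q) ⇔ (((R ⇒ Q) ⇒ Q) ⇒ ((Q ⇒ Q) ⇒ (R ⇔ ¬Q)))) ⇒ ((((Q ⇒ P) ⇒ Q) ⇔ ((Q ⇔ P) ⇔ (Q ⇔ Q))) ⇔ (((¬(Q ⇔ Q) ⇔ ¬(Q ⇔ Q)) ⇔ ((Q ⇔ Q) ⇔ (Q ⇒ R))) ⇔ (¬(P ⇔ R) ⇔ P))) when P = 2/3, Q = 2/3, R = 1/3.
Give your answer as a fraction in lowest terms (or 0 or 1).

2/3

R ⇒ Q = 1/3 ⇒ 2/3 = 1
¬(R ⇒ Q) = ¬1 = 0
¬¬(R ⇒ Q) = ¬0 = 1
R ⇒ Q = 1/3 ⇒ 2/3 = 1
(R ⇒ Q) ⇒ Q = 1 ⇒ 2/3 = 2/3
Q ⇒ Q = 2/3 ⇒ 2/3 = 1
¬Q = ¬2/3 = 1/3
R ⇔ ¬Q = 1/3 ⇔ 1/3 = 1
(Q ⇒ Q) ⇒ (R ⇔ ¬Q) = 1 ⇒ 1 = 1
((R ⇒ Q) ⇒ Q) ⇒ ((Q ⇒ Q) ⇒ (R ⇔ ¬Q)) = 2/3 ⇒ 1 = 1
¬¬(R ⇒ Q) ⇔ (((R ⇒ Q) ⇒ Q) ⇒ ((Q ⇒ Q) ⇒ (R ⇔ ¬Q))) = 1 ⇔ 1 = 1
Q ⇒ P = 2/3 ⇒ 2/3 = 1
(Q ⇒ P) ⇒ Q = 1 ⇒ 2/3 = 2/3
Q ⇔ P = 2/3 ⇔ 2/3 = 1
Q ⇔ Q = 2/3 ⇔ 2/3 = 1
(Q ⇔ P) ⇔ (Q ⇔ Q) = 1 ⇔ 1 = 1
((Q ⇒ P) ⇒ Q) ⇔ ((Q ⇔ P) ⇔ (Q ⇔ Q)) = 2/3 ⇔ 1 = 2/3
Q ⇔ Q = 2/3 ⇔ 2/3 = 1
¬(Q ⇔ Q) = ¬1 = 0
Q ⇔ Q = 2/3 ⇔ 2/3 = 1
¬(Q ⇔ Q) = ¬1 = 0
¬(Q ⇔ Q) ⇔ ¬(Q ⇔ Q) = 0 ⇔ 0 = 1
Q ⇔ Q = 2/3 ⇔ 2/3 = 1
Q ⇒ R = 2/3 ⇒ 1/3 = 2/3
(Q ⇔ Q) ⇔ (Q ⇒ R) = 1 ⇔ 2/3 = 2/3
(¬(Q ⇔ Q) ⇔ ¬(Q ⇔ Q)) ⇔ ((Q ⇔ Q) ⇔ (Q ⇒ R)) = 1 ⇔ 2/3 = 2/3
P ⇔ R = 2/3 ⇔ 1/3 = 2/3
¬(P ⇔ R) = ¬2/3 = 1/3
¬(P ⇔ R) ⇔ P = 1/3 ⇔ 2/3 = 2/3
((¬(Q ⇔ Q) ⇔ ¬(Q ⇔ Q)) ⇔ ((Q ⇔ Q) ⇔ (Q ⇒ R))) ⇔ (¬(P ⇔ R) ⇔ P) = 2/3 ⇔ 2/3 = 1
(((Q ⇒ P) ⇒ Q) ⇔ ((Q ⇔ P) ⇔ (Q ⇔ Q))) ⇔ (((¬(Q ⇔ Q) ⇔ ¬(Q ⇔ Q)) ⇔ ((Q ⇔ Q) ⇔ (Q ⇒ R))) ⇔ (¬(P ⇔ R) ⇔ P)) = 2/3 ⇔ 1 = 2/3
(¬¬(R ⇒ Q) ⇔ (((R ⇒ Q) ⇒ Q) ⇒ ((Q ⇒ Q) ⇒ (R ⇔ ¬Q)))) ⇒ ((((Q ⇒ P) ⇒ Q) ⇔ ((Q ⇔ P) ⇔ (Q ⇔ Q))) ⇔ (((¬(Q ⇔ Q) ⇔ ¬(Q ⇔ Q)) ⇔ ((Q ⇔ Q) ⇔ (Q ⇒ R))) ⇔ (¬(P ⇔ R) ⇔ P))) = 1 ⇒ 2/3 = 2/3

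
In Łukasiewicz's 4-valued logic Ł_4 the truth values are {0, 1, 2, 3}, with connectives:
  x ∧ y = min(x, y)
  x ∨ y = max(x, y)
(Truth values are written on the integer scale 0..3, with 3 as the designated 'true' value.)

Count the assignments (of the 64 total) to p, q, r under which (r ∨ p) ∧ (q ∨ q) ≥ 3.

value 3: 7 assignments (counts)
value 2: 17 assignments
value 1: 21 assignments
value 0: 19 assignments
So 7 of the 64 assignments meet the threshold.

7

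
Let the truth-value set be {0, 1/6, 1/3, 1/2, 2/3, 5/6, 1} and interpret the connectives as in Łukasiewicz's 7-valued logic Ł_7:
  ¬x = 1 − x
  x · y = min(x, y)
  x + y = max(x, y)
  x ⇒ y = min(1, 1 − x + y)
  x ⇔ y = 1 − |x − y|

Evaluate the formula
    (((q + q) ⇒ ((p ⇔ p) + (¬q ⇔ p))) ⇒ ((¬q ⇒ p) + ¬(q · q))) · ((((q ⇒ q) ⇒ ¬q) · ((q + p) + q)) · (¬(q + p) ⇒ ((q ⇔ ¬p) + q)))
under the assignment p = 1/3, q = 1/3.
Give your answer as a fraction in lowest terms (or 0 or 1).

1/3

q + q = 1/3 + 1/3 = 1/3
p ⇔ p = 1/3 ⇔ 1/3 = 1
¬q = ¬1/3 = 2/3
¬q ⇔ p = 2/3 ⇔ 1/3 = 2/3
(p ⇔ p) + (¬q ⇔ p) = 1 + 2/3 = 1
(q + q) ⇒ ((p ⇔ p) + (¬q ⇔ p)) = 1/3 ⇒ 1 = 1
¬q = ¬1/3 = 2/3
¬q ⇒ p = 2/3 ⇒ 1/3 = 2/3
q · q = 1/3 · 1/3 = 1/3
¬(q · q) = ¬1/3 = 2/3
(¬q ⇒ p) + ¬(q · q) = 2/3 + 2/3 = 2/3
((q + q) ⇒ ((p ⇔ p) + (¬q ⇔ p))) ⇒ ((¬q ⇒ p) + ¬(q · q)) = 1 ⇒ 2/3 = 2/3
q ⇒ q = 1/3 ⇒ 1/3 = 1
¬q = ¬1/3 = 2/3
(q ⇒ q) ⇒ ¬q = 1 ⇒ 2/3 = 2/3
q + p = 1/3 + 1/3 = 1/3
(q + p) + q = 1/3 + 1/3 = 1/3
((q ⇒ q) ⇒ ¬q) · ((q + p) + q) = 2/3 · 1/3 = 1/3
q + p = 1/3 + 1/3 = 1/3
¬(q + p) = ¬1/3 = 2/3
¬p = ¬1/3 = 2/3
q ⇔ ¬p = 1/3 ⇔ 2/3 = 2/3
(q ⇔ ¬p) + q = 2/3 + 1/3 = 2/3
¬(q + p) ⇒ ((q ⇔ ¬p) + q) = 2/3 ⇒ 2/3 = 1
(((q ⇒ q) ⇒ ¬q) · ((q + p) + q)) · (¬(q + p) ⇒ ((q ⇔ ¬p) + q)) = 1/3 · 1 = 1/3
(((q + q) ⇒ ((p ⇔ p) + (¬q ⇔ p))) ⇒ ((¬q ⇒ p) + ¬(q · q))) · ((((q ⇒ q) ⇒ ¬q) · ((q + p) + q)) · (¬(q + p) ⇒ ((q ⇔ ¬p) + q))) = 2/3 · 1/3 = 1/3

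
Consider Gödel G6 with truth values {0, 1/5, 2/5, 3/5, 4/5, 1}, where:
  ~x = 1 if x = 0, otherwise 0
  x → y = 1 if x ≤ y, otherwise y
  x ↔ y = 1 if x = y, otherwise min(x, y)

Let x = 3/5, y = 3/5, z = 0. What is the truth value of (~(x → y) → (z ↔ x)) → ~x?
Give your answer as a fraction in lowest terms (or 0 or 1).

x → y = 3/5 → 3/5 = 1
~(x → y) = ~1 = 0
z ↔ x = 0 ↔ 3/5 = 0
~(x → y) → (z ↔ x) = 0 → 0 = 1
~x = ~3/5 = 0
(~(x → y) → (z ↔ x)) → ~x = 1 → 0 = 0

0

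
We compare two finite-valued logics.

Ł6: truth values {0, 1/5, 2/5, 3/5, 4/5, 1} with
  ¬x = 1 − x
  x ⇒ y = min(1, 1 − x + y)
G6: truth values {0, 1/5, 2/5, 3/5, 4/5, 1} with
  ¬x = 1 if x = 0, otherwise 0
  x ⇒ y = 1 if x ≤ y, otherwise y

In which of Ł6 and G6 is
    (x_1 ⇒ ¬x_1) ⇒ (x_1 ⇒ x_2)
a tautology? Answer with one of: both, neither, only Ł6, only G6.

only G6

In Ł6: at x_1 = 1/5, x_2 = 0 the value is 4/5 — not a tautology.
In G6: every assignment gives 1 — tautology.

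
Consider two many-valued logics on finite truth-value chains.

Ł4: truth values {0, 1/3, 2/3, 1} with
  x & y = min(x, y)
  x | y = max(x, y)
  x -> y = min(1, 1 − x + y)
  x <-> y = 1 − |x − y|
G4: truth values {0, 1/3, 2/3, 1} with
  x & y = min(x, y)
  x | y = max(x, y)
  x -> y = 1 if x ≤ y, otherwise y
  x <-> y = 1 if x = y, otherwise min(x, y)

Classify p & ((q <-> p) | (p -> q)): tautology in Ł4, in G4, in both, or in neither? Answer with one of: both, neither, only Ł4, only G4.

In Ł4: at p = 0, q = 0 the value is 0 — not a tautology.
In G4: at p = 0, q = 0 the value is 0 — not a tautology.

neither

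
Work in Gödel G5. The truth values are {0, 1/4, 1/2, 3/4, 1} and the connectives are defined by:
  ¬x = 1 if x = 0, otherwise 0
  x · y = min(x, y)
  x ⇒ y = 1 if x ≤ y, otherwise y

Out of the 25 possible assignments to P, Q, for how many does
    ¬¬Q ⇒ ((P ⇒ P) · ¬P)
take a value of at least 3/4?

value 1: 9 assignments (counts)
value 0: 16 assignments
So 9 of the 25 assignments meet the threshold.

9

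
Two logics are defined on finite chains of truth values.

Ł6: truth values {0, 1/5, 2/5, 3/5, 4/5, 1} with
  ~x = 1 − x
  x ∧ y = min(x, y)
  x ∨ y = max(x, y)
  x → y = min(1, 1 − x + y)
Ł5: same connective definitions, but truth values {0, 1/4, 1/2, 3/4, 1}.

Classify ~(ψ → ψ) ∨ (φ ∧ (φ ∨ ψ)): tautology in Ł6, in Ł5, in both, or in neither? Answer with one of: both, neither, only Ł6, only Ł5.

neither

In Ł6: at φ = 0, ψ = 0 the value is 0 — not a tautology.
In Ł5: at φ = 0, ψ = 0 the value is 0 — not a tautology.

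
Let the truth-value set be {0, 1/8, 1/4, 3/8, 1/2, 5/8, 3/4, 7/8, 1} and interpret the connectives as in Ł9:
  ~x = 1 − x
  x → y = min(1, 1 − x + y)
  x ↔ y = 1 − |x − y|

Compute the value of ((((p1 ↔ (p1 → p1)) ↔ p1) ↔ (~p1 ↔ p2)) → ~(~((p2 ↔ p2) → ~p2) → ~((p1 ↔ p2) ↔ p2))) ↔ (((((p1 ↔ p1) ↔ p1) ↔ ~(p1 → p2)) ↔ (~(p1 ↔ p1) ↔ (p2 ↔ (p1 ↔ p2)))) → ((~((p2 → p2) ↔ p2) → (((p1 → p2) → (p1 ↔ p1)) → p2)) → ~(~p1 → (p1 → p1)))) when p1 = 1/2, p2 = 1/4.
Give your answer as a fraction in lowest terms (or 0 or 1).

p1 → p1 = 1/2 → 1/2 = 1
p1 ↔ (p1 → p1) = 1/2 ↔ 1 = 1/2
(p1 ↔ (p1 → p1)) ↔ p1 = 1/2 ↔ 1/2 = 1
~p1 = ~1/2 = 1/2
~p1 ↔ p2 = 1/2 ↔ 1/4 = 3/4
((p1 ↔ (p1 → p1)) ↔ p1) ↔ (~p1 ↔ p2) = 1 ↔ 3/4 = 3/4
p2 ↔ p2 = 1/4 ↔ 1/4 = 1
~p2 = ~1/4 = 3/4
(p2 ↔ p2) → ~p2 = 1 → 3/4 = 3/4
~((p2 ↔ p2) → ~p2) = ~3/4 = 1/4
p1 ↔ p2 = 1/2 ↔ 1/4 = 3/4
(p1 ↔ p2) ↔ p2 = 3/4 ↔ 1/4 = 1/2
~((p1 ↔ p2) ↔ p2) = ~1/2 = 1/2
~((p2 ↔ p2) → ~p2) → ~((p1 ↔ p2) ↔ p2) = 1/4 → 1/2 = 1
~(~((p2 ↔ p2) → ~p2) → ~((p1 ↔ p2) ↔ p2)) = ~1 = 0
(((p1 ↔ (p1 → p1)) ↔ p1) ↔ (~p1 ↔ p2)) → ~(~((p2 ↔ p2) → ~p2) → ~((p1 ↔ p2) ↔ p2)) = 3/4 → 0 = 1/4
p1 ↔ p1 = 1/2 ↔ 1/2 = 1
(p1 ↔ p1) ↔ p1 = 1 ↔ 1/2 = 1/2
p1 → p2 = 1/2 → 1/4 = 3/4
~(p1 → p2) = ~3/4 = 1/4
((p1 ↔ p1) ↔ p1) ↔ ~(p1 → p2) = 1/2 ↔ 1/4 = 3/4
p1 ↔ p1 = 1/2 ↔ 1/2 = 1
~(p1 ↔ p1) = ~1 = 0
p1 ↔ p2 = 1/2 ↔ 1/4 = 3/4
p2 ↔ (p1 ↔ p2) = 1/4 ↔ 3/4 = 1/2
~(p1 ↔ p1) ↔ (p2 ↔ (p1 ↔ p2)) = 0 ↔ 1/2 = 1/2
(((p1 ↔ p1) ↔ p1) ↔ ~(p1 → p2)) ↔ (~(p1 ↔ p1) ↔ (p2 ↔ (p1 ↔ p2))) = 3/4 ↔ 1/2 = 3/4
p2 → p2 = 1/4 → 1/4 = 1
(p2 → p2) ↔ p2 = 1 ↔ 1/4 = 1/4
~((p2 → p2) ↔ p2) = ~1/4 = 3/4
p1 → p2 = 1/2 → 1/4 = 3/4
p1 ↔ p1 = 1/2 ↔ 1/2 = 1
(p1 → p2) → (p1 ↔ p1) = 3/4 → 1 = 1
((p1 → p2) → (p1 ↔ p1)) → p2 = 1 → 1/4 = 1/4
~((p2 → p2) ↔ p2) → (((p1 → p2) → (p1 ↔ p1)) → p2) = 3/4 → 1/4 = 1/2
~p1 = ~1/2 = 1/2
p1 → p1 = 1/2 → 1/2 = 1
~p1 → (p1 → p1) = 1/2 → 1 = 1
~(~p1 → (p1 → p1)) = ~1 = 0
(~((p2 → p2) ↔ p2) → (((p1 → p2) → (p1 ↔ p1)) → p2)) → ~(~p1 → (p1 → p1)) = 1/2 → 0 = 1/2
((((p1 ↔ p1) ↔ p1) ↔ ~(p1 → p2)) ↔ (~(p1 ↔ p1) ↔ (p2 ↔ (p1 ↔ p2)))) → ((~((p2 → p2) ↔ p2) → (((p1 → p2) → (p1 ↔ p1)) → p2)) → ~(~p1 → (p1 → p1))) = 3/4 → 1/2 = 3/4
((((p1 ↔ (p1 → p1)) ↔ p1) ↔ (~p1 ↔ p2)) → ~(~((p2 ↔ p2) → ~p2) → ~((p1 ↔ p2) ↔ p2))) ↔ (((((p1 ↔ p1) ↔ p1) ↔ ~(p1 → p2)) ↔ (~(p1 ↔ p1) ↔ (p2 ↔ (p1 ↔ p2)))) → ((~((p2 → p2) ↔ p2) → (((p1 → p2) → (p1 ↔ p1)) → p2)) → ~(~p1 → (p1 → p1)))) = 1/4 ↔ 3/4 = 1/2

1/2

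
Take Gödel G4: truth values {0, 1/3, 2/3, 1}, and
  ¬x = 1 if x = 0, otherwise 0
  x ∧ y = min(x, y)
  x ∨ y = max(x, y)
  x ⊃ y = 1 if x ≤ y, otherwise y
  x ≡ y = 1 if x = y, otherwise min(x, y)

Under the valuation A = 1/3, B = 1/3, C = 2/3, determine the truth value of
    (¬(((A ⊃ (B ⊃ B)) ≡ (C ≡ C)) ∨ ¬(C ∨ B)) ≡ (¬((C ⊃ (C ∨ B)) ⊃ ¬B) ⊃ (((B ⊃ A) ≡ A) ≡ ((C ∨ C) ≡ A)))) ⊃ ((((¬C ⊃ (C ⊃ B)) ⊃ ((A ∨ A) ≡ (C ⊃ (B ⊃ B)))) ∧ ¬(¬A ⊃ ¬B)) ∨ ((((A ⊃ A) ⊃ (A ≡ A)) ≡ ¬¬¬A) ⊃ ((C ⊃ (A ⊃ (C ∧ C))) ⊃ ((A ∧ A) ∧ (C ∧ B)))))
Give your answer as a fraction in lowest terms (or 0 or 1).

B ⊃ B = 1/3 ⊃ 1/3 = 1
A ⊃ (B ⊃ B) = 1/3 ⊃ 1 = 1
C ≡ C = 2/3 ≡ 2/3 = 1
(A ⊃ (B ⊃ B)) ≡ (C ≡ C) = 1 ≡ 1 = 1
C ∨ B = 2/3 ∨ 1/3 = 2/3
¬(C ∨ B) = ¬2/3 = 0
((A ⊃ (B ⊃ B)) ≡ (C ≡ C)) ∨ ¬(C ∨ B) = 1 ∨ 0 = 1
¬(((A ⊃ (B ⊃ B)) ≡ (C ≡ C)) ∨ ¬(C ∨ B)) = ¬1 = 0
C ∨ B = 2/3 ∨ 1/3 = 2/3
C ⊃ (C ∨ B) = 2/3 ⊃ 2/3 = 1
¬B = ¬1/3 = 0
(C ⊃ (C ∨ B)) ⊃ ¬B = 1 ⊃ 0 = 0
¬((C ⊃ (C ∨ B)) ⊃ ¬B) = ¬0 = 1
B ⊃ A = 1/3 ⊃ 1/3 = 1
(B ⊃ A) ≡ A = 1 ≡ 1/3 = 1/3
C ∨ C = 2/3 ∨ 2/3 = 2/3
(C ∨ C) ≡ A = 2/3 ≡ 1/3 = 1/3
((B ⊃ A) ≡ A) ≡ ((C ∨ C) ≡ A) = 1/3 ≡ 1/3 = 1
¬((C ⊃ (C ∨ B)) ⊃ ¬B) ⊃ (((B ⊃ A) ≡ A) ≡ ((C ∨ C) ≡ A)) = 1 ⊃ 1 = 1
¬(((A ⊃ (B ⊃ B)) ≡ (C ≡ C)) ∨ ¬(C ∨ B)) ≡ (¬((C ⊃ (C ∨ B)) ⊃ ¬B) ⊃ (((B ⊃ A) ≡ A) ≡ ((C ∨ C) ≡ A))) = 0 ≡ 1 = 0
¬C = ¬2/3 = 0
C ⊃ B = 2/3 ⊃ 1/3 = 1/3
¬C ⊃ (C ⊃ B) = 0 ⊃ 1/3 = 1
A ∨ A = 1/3 ∨ 1/3 = 1/3
B ⊃ B = 1/3 ⊃ 1/3 = 1
C ⊃ (B ⊃ B) = 2/3 ⊃ 1 = 1
(A ∨ A) ≡ (C ⊃ (B ⊃ B)) = 1/3 ≡ 1 = 1/3
(¬C ⊃ (C ⊃ B)) ⊃ ((A ∨ A) ≡ (C ⊃ (B ⊃ B))) = 1 ⊃ 1/3 = 1/3
¬A = ¬1/3 = 0
¬B = ¬1/3 = 0
¬A ⊃ ¬B = 0 ⊃ 0 = 1
¬(¬A ⊃ ¬B) = ¬1 = 0
((¬C ⊃ (C ⊃ B)) ⊃ ((A ∨ A) ≡ (C ⊃ (B ⊃ B)))) ∧ ¬(¬A ⊃ ¬B) = 1/3 ∧ 0 = 0
A ⊃ A = 1/3 ⊃ 1/3 = 1
A ≡ A = 1/3 ≡ 1/3 = 1
(A ⊃ A) ⊃ (A ≡ A) = 1 ⊃ 1 = 1
¬A = ¬1/3 = 0
¬¬A = ¬0 = 1
¬¬¬A = ¬1 = 0
((A ⊃ A) ⊃ (A ≡ A)) ≡ ¬¬¬A = 1 ≡ 0 = 0
C ∧ C = 2/3 ∧ 2/3 = 2/3
A ⊃ (C ∧ C) = 1/3 ⊃ 2/3 = 1
C ⊃ (A ⊃ (C ∧ C)) = 2/3 ⊃ 1 = 1
A ∧ A = 1/3 ∧ 1/3 = 1/3
C ∧ B = 2/3 ∧ 1/3 = 1/3
(A ∧ A) ∧ (C ∧ B) = 1/3 ∧ 1/3 = 1/3
(C ⊃ (A ⊃ (C ∧ C))) ⊃ ((A ∧ A) ∧ (C ∧ B)) = 1 ⊃ 1/3 = 1/3
(((A ⊃ A) ⊃ (A ≡ A)) ≡ ¬¬¬A) ⊃ ((C ⊃ (A ⊃ (C ∧ C))) ⊃ ((A ∧ A) ∧ (C ∧ B))) = 0 ⊃ 1/3 = 1
(((¬C ⊃ (C ⊃ B)) ⊃ ((A ∨ A) ≡ (C ⊃ (B ⊃ B)))) ∧ ¬(¬A ⊃ ¬B)) ∨ ((((A ⊃ A) ⊃ (A ≡ A)) ≡ ¬¬¬A) ⊃ ((C ⊃ (A ⊃ (C ∧ C))) ⊃ ((A ∧ A) ∧ (C ∧ B)))) = 0 ∨ 1 = 1
(¬(((A ⊃ (B ⊃ B)) ≡ (C ≡ C)) ∨ ¬(C ∨ B)) ≡ (¬((C ⊃ (C ∨ B)) ⊃ ¬B) ⊃ (((B ⊃ A) ≡ A) ≡ ((C ∨ C) ≡ A)))) ⊃ ((((¬C ⊃ (C ⊃ B)) ⊃ ((A ∨ A) ≡ (C ⊃ (B ⊃ B)))) ∧ ¬(¬A ⊃ ¬B)) ∨ ((((A ⊃ A) ⊃ (A ≡ A)) ≡ ¬¬¬A) ⊃ ((C ⊃ (A ⊃ (C ∧ C))) ⊃ ((A ∧ A) ∧ (C ∧ B))))) = 0 ⊃ 1 = 1

1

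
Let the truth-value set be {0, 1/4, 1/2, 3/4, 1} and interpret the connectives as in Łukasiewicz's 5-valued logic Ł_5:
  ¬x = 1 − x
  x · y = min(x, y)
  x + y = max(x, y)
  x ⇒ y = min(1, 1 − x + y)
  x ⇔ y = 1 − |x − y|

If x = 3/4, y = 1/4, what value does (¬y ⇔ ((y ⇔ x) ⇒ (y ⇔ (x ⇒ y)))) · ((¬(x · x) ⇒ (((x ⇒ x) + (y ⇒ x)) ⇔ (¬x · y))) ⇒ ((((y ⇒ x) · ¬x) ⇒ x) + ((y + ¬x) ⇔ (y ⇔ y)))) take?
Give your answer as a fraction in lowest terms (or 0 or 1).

3/4

¬y = ¬1/4 = 3/4
y ⇔ x = 1/4 ⇔ 3/4 = 1/2
x ⇒ y = 3/4 ⇒ 1/4 = 1/2
y ⇔ (x ⇒ y) = 1/4 ⇔ 1/2 = 3/4
(y ⇔ x) ⇒ (y ⇔ (x ⇒ y)) = 1/2 ⇒ 3/4 = 1
¬y ⇔ ((y ⇔ x) ⇒ (y ⇔ (x ⇒ y))) = 3/4 ⇔ 1 = 3/4
x · x = 3/4 · 3/4 = 3/4
¬(x · x) = ¬3/4 = 1/4
x ⇒ x = 3/4 ⇒ 3/4 = 1
y ⇒ x = 1/4 ⇒ 3/4 = 1
(x ⇒ x) + (y ⇒ x) = 1 + 1 = 1
¬x = ¬3/4 = 1/4
¬x · y = 1/4 · 1/4 = 1/4
((x ⇒ x) + (y ⇒ x)) ⇔ (¬x · y) = 1 ⇔ 1/4 = 1/4
¬(x · x) ⇒ (((x ⇒ x) + (y ⇒ x)) ⇔ (¬x · y)) = 1/4 ⇒ 1/4 = 1
y ⇒ x = 1/4 ⇒ 3/4 = 1
¬x = ¬3/4 = 1/4
(y ⇒ x) · ¬x = 1 · 1/4 = 1/4
((y ⇒ x) · ¬x) ⇒ x = 1/4 ⇒ 3/4 = 1
¬x = ¬3/4 = 1/4
y + ¬x = 1/4 + 1/4 = 1/4
y ⇔ y = 1/4 ⇔ 1/4 = 1
(y + ¬x) ⇔ (y ⇔ y) = 1/4 ⇔ 1 = 1/4
(((y ⇒ x) · ¬x) ⇒ x) + ((y + ¬x) ⇔ (y ⇔ y)) = 1 + 1/4 = 1
(¬(x · x) ⇒ (((x ⇒ x) + (y ⇒ x)) ⇔ (¬x · y))) ⇒ ((((y ⇒ x) · ¬x) ⇒ x) + ((y + ¬x) ⇔ (y ⇔ y))) = 1 ⇒ 1 = 1
(¬y ⇔ ((y ⇔ x) ⇒ (y ⇔ (x ⇒ y)))) · ((¬(x · x) ⇒ (((x ⇒ x) + (y ⇒ x)) ⇔ (¬x · y))) ⇒ ((((y ⇒ x) · ¬x) ⇒ x) + ((y + ¬x) ⇔ (y ⇔ y)))) = 3/4 · 1 = 3/4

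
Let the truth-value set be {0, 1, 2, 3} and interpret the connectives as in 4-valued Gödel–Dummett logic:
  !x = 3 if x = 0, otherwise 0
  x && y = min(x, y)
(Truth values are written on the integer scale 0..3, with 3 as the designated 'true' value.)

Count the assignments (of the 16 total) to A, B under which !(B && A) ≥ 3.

A = 0, B = 0 ↦ 3  ≥
A = 0, B = 1 ↦ 3  ≥
A = 0, B = 2 ↦ 3  ≥
A = 0, B = 3 ↦ 3  ≥
A = 1, B = 0 ↦ 3  ≥
A = 1, B = 1 ↦ 0  <
A = 1, B = 2 ↦ 0  <
A = 1, B = 3 ↦ 0  <
A = 2, B = 0 ↦ 3  ≥
A = 2, B = 1 ↦ 0  <
A = 2, B = 2 ↦ 0  <
A = 2, B = 3 ↦ 0  <
A = 3, B = 0 ↦ 3  ≥
A = 3, B = 1 ↦ 0  <
A = 3, B = 2 ↦ 0  <
A = 3, B = 3 ↦ 0  <
So 7 of the 16 assignments meet the threshold.

7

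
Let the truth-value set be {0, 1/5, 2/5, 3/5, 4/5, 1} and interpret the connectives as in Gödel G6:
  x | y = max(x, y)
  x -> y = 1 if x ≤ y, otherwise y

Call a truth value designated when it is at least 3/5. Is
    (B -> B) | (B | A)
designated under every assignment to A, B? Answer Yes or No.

At A = 0, B = 4/5, for instance:
B -> B = 4/5 -> 4/5 = 1
B | A = 4/5 | 0 = 4/5
(B -> B) | (B | A) = 1 | 4/5 = 1
and checking the remaining 35 assignments likewise gives ≥ 3/5 in every case.

Yes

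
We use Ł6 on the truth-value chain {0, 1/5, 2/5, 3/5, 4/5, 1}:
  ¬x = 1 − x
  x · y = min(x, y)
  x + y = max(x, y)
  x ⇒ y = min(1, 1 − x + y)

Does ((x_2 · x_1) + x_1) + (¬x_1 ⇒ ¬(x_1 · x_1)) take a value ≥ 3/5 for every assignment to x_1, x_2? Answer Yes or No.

At x_1 = 1, x_2 = 2/5, for instance:
x_2 · x_1 = 2/5 · 1 = 2/5
(x_2 · x_1) + x_1 = 2/5 + 1 = 1
¬x_1 = ¬1 = 0
x_1 · x_1 = 1 · 1 = 1
¬(x_1 · x_1) = ¬1 = 0
¬x_1 ⇒ ¬(x_1 · x_1) = 0 ⇒ 0 = 1
((x_2 · x_1) + x_1) + (¬x_1 ⇒ ¬(x_1 · x_1)) = 1 + 1 = 1
and checking the remaining 35 assignments likewise gives ≥ 3/5 in every case.

Yes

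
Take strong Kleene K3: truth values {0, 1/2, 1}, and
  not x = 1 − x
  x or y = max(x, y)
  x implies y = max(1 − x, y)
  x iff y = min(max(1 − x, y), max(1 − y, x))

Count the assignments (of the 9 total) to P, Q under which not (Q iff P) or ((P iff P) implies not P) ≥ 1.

P = 0, Q = 0 ↦ 1  ≥
P = 0, Q = 1/2 ↦ 1  ≥
P = 0, Q = 1 ↦ 1  ≥
P = 1/2, Q = 0 ↦ 1/2  <
P = 1/2, Q = 1/2 ↦ 1/2  <
P = 1/2, Q = 1 ↦ 1/2  <
P = 1, Q = 0 ↦ 1  ≥
P = 1, Q = 1/2 ↦ 1/2  <
P = 1, Q = 1 ↦ 0  <
So 4 of the 9 assignments meet the threshold.

4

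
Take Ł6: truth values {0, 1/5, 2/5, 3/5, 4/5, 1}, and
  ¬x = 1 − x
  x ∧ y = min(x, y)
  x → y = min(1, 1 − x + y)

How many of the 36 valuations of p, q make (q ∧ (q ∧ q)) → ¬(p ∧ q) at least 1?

value 1: 24 assignments (counts)
value 4/5: 5 assignments
value 3/5: 2 assignments
value 2/5: 3 assignments
value 1/5: 1 assignment
value 0: 1 assignment
So 24 of the 36 assignments meet the threshold.

24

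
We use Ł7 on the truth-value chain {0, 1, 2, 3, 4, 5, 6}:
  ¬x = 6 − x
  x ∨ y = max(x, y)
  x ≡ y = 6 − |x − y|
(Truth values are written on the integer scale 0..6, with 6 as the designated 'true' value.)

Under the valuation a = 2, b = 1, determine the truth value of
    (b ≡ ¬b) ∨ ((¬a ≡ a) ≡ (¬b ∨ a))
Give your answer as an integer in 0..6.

¬b = ¬1 = 5
b ≡ ¬b = 1 ≡ 5 = 2
¬a = ¬2 = 4
¬a ≡ a = 4 ≡ 2 = 4
¬b = ¬1 = 5
¬b ∨ a = 5 ∨ 2 = 5
(¬a ≡ a) ≡ (¬b ∨ a) = 4 ≡ 5 = 5
(b ≡ ¬b) ∨ ((¬a ≡ a) ≡ (¬b ∨ a)) = 2 ∨ 5 = 5

5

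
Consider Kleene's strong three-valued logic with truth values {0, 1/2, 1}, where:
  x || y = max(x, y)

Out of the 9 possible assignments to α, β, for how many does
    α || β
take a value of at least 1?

α = 0, β = 0 ↦ 0  <
α = 0, β = 1/2 ↦ 1/2  <
α = 0, β = 1 ↦ 1  ≥
α = 1/2, β = 0 ↦ 1/2  <
α = 1/2, β = 1/2 ↦ 1/2  <
α = 1/2, β = 1 ↦ 1  ≥
α = 1, β = 0 ↦ 1  ≥
α = 1, β = 1/2 ↦ 1  ≥
α = 1, β = 1 ↦ 1  ≥
So 5 of the 9 assignments meet the threshold.

5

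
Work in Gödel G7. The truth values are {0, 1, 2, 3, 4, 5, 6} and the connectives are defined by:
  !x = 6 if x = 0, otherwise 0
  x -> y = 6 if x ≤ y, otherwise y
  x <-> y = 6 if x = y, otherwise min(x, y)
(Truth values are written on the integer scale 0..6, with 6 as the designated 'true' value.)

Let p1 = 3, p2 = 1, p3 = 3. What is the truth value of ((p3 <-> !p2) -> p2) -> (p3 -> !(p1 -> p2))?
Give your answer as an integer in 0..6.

!p2 = !1 = 0
p3 <-> !p2 = 3 <-> 0 = 0
(p3 <-> !p2) -> p2 = 0 -> 1 = 6
p1 -> p2 = 3 -> 1 = 1
!(p1 -> p2) = !1 = 0
p3 -> !(p1 -> p2) = 3 -> 0 = 0
((p3 <-> !p2) -> p2) -> (p3 -> !(p1 -> p2)) = 6 -> 0 = 0

0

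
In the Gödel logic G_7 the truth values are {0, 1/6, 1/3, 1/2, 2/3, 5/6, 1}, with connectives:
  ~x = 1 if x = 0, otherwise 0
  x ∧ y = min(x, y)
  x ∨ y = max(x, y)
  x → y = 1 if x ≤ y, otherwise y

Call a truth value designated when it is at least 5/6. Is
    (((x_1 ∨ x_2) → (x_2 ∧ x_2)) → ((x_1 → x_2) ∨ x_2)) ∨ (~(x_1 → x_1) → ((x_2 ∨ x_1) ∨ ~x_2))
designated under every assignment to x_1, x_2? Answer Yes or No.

Yes

At x_1 = 1/3, x_2 = 1/6, for instance:
x_1 ∨ x_2 = 1/3 ∨ 1/6 = 1/3
x_2 ∧ x_2 = 1/6 ∧ 1/6 = 1/6
(x_1 ∨ x_2) → (x_2 ∧ x_2) = 1/3 → 1/6 = 1/6
x_1 → x_2 = 1/3 → 1/6 = 1/6
(x_1 → x_2) ∨ x_2 = 1/6 ∨ 1/6 = 1/6
((x_1 ∨ x_2) → (x_2 ∧ x_2)) → ((x_1 → x_2) ∨ x_2) = 1/6 → 1/6 = 1
x_1 → x_1 = 1/3 → 1/3 = 1
~(x_1 → x_1) = ~1 = 0
x_2 ∨ x_1 = 1/6 ∨ 1/3 = 1/3
~x_2 = ~1/6 = 0
(x_2 ∨ x_1) ∨ ~x_2 = 1/3 ∨ 0 = 1/3
~(x_1 → x_1) → ((x_2 ∨ x_1) ∨ ~x_2) = 0 → 1/3 = 1
(((x_1 ∨ x_2) → (x_2 ∧ x_2)) → ((x_1 → x_2) ∨ x_2)) ∨ (~(x_1 → x_1) → ((x_2 ∨ x_1) ∨ ~x_2)) = 1 ∨ 1 = 1
and checking the remaining 48 assignments likewise gives ≥ 5/6 in every case.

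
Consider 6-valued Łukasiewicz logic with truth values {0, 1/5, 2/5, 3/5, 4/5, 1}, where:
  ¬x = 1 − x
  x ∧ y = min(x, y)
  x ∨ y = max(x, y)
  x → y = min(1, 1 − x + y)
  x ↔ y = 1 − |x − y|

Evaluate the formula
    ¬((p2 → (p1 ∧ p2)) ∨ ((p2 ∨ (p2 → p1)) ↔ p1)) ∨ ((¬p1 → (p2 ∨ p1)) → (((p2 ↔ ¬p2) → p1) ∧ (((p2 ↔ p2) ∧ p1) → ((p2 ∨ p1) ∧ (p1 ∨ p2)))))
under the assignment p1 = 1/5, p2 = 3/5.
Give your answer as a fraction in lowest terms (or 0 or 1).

3/5

p1 ∧ p2 = 1/5 ∧ 3/5 = 1/5
p2 → (p1 ∧ p2) = 3/5 → 1/5 = 3/5
p2 → p1 = 3/5 → 1/5 = 3/5
p2 ∨ (p2 → p1) = 3/5 ∨ 3/5 = 3/5
(p2 ∨ (p2 → p1)) ↔ p1 = 3/5 ↔ 1/5 = 3/5
(p2 → (p1 ∧ p2)) ∨ ((p2 ∨ (p2 → p1)) ↔ p1) = 3/5 ∨ 3/5 = 3/5
¬((p2 → (p1 ∧ p2)) ∨ ((p2 ∨ (p2 → p1)) ↔ p1)) = ¬3/5 = 2/5
¬p1 = ¬1/5 = 4/5
p2 ∨ p1 = 3/5 ∨ 1/5 = 3/5
¬p1 → (p2 ∨ p1) = 4/5 → 3/5 = 4/5
¬p2 = ¬3/5 = 2/5
p2 ↔ ¬p2 = 3/5 ↔ 2/5 = 4/5
(p2 ↔ ¬p2) → p1 = 4/5 → 1/5 = 2/5
p2 ↔ p2 = 3/5 ↔ 3/5 = 1
(p2 ↔ p2) ∧ p1 = 1 ∧ 1/5 = 1/5
p2 ∨ p1 = 3/5 ∨ 1/5 = 3/5
p1 ∨ p2 = 1/5 ∨ 3/5 = 3/5
(p2 ∨ p1) ∧ (p1 ∨ p2) = 3/5 ∧ 3/5 = 3/5
((p2 ↔ p2) ∧ p1) → ((p2 ∨ p1) ∧ (p1 ∨ p2)) = 1/5 → 3/5 = 1
((p2 ↔ ¬p2) → p1) ∧ (((p2 ↔ p2) ∧ p1) → ((p2 ∨ p1) ∧ (p1 ∨ p2))) = 2/5 ∧ 1 = 2/5
(¬p1 → (p2 ∨ p1)) → (((p2 ↔ ¬p2) → p1) ∧ (((p2 ↔ p2) ∧ p1) → ((p2 ∨ p1) ∧ (p1 ∨ p2)))) = 4/5 → 2/5 = 3/5
¬((p2 → (p1 ∧ p2)) ∨ ((p2 ∨ (p2 → p1)) ↔ p1)) ∨ ((¬p1 → (p2 ∨ p1)) → (((p2 ↔ ¬p2) → p1) ∧ (((p2 ↔ p2) ∧ p1) → ((p2 ∨ p1) ∧ (p1 ∨ p2))))) = 2/5 ∨ 3/5 = 3/5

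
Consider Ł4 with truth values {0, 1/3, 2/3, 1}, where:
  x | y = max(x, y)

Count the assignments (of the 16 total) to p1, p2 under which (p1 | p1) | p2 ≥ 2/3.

p1 = 0, p2 = 0 ↦ 0  <
p1 = 0, p2 = 1/3 ↦ 1/3  <
p1 = 0, p2 = 2/3 ↦ 2/3  ≥
p1 = 0, p2 = 1 ↦ 1  ≥
p1 = 1/3, p2 = 0 ↦ 1/3  <
p1 = 1/3, p2 = 1/3 ↦ 1/3  <
p1 = 1/3, p2 = 2/3 ↦ 2/3  ≥
p1 = 1/3, p2 = 1 ↦ 1  ≥
p1 = 2/3, p2 = 0 ↦ 2/3  ≥
p1 = 2/3, p2 = 1/3 ↦ 2/3  ≥
p1 = 2/3, p2 = 2/3 ↦ 2/3  ≥
p1 = 2/3, p2 = 1 ↦ 1  ≥
p1 = 1, p2 = 0 ↦ 1  ≥
p1 = 1, p2 = 1/3 ↦ 1  ≥
p1 = 1, p2 = 2/3 ↦ 1  ≥
p1 = 1, p2 = 1 ↦ 1  ≥
So 12 of the 16 assignments meet the threshold.

12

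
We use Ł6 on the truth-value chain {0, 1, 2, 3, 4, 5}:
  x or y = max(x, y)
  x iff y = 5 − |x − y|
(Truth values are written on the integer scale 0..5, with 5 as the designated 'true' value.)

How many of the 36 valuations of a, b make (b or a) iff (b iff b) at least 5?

value 5: 11 assignments (counts)
value 4: 9 assignments
value 3: 7 assignments
value 2: 5 assignments
value 1: 3 assignments
value 0: 1 assignment
So 11 of the 36 assignments meet the threshold.

11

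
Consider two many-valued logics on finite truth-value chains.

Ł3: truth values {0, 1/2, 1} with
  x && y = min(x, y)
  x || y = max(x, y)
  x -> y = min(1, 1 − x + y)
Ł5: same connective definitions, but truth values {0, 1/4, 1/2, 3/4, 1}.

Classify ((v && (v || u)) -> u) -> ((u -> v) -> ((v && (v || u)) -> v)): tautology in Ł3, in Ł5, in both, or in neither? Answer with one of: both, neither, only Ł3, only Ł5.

In Ł3: every assignment gives 1 — tautology.
In Ł5: every assignment gives 1 — tautology.

both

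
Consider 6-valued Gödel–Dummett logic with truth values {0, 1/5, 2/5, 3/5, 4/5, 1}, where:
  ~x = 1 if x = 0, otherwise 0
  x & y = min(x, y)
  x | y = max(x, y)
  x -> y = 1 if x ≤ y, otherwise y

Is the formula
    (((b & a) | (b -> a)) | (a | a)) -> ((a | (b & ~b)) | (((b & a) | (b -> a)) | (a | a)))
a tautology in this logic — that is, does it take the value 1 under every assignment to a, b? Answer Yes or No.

At a = 1/5, b = 0, for instance:
b & a = 0 & 1/5 = 0
b -> a = 0 -> 1/5 = 1
(b & a) | (b -> a) = 0 | 1 = 1
a | a = 1/5 | 1/5 = 1/5
((b & a) | (b -> a)) | (a | a) = 1 | 1/5 = 1
~b = ~0 = 1
b & ~b = 0 & 1 = 0
a | (b & ~b) = 1/5 | 0 = 1/5
(a | (b & ~b)) | (((b & a) | (b -> a)) | (a | a)) = 1/5 | 1 = 1
(((b & a) | (b -> a)) | (a | a)) -> ((a | (b & ~b)) | (((b & a) | (b -> a)) | (a | a))) = 1 -> 1 = 1
and checking the remaining 35 assignments likewise gives ≥ 1 in every case.

Yes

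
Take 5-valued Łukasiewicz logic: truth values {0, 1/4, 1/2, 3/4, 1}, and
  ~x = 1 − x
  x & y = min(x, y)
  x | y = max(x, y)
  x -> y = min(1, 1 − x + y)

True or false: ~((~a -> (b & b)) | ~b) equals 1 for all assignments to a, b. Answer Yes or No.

No

Counterexample: take a = 0, b = 0.
~a = ~0 = 1
b & b = 0 & 0 = 0
~a -> (b & b) = 1 -> 0 = 0
~b = ~0 = 1
(~a -> (b & b)) | ~b = 0 | 1 = 1
~((~a -> (b & b)) | ~b) = ~1 = 0
This gives 0 ≠ 1.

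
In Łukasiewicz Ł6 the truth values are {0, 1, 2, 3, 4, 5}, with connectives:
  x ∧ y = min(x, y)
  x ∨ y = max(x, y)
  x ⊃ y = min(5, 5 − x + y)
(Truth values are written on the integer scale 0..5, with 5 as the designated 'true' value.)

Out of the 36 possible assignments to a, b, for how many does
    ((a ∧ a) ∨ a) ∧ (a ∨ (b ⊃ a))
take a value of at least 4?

value 5: 6 assignments (counts)
value 4: 6 assignments (counts)
value 3: 6 assignments
value 2: 6 assignments
value 1: 6 assignments
value 0: 6 assignments
So 12 of the 36 assignments meet the threshold.

12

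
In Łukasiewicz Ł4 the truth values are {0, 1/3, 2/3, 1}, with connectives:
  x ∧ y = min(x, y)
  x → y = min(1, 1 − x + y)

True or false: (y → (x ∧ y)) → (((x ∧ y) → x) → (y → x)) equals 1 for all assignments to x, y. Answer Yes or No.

Yes

x = 0, y = 0 ↦ 1
x = 0, y = 1/3 ↦ 1
x = 0, y = 2/3 ↦ 1
x = 0, y = 1 ↦ 1
x = 1/3, y = 0 ↦ 1
x = 1/3, y = 1/3 ↦ 1
x = 1/3, y = 2/3 ↦ 1
x = 1/3, y = 1 ↦ 1
x = 2/3, y = 0 ↦ 1
x = 2/3, y = 1/3 ↦ 1
x = 2/3, y = 2/3 ↦ 1
x = 2/3, y = 1 ↦ 1
x = 1, y = 0 ↦ 1
x = 1, y = 1/3 ↦ 1
x = 1, y = 2/3 ↦ 1
x = 1, y = 1 ↦ 1
Every assignment gives a value ≥ 1.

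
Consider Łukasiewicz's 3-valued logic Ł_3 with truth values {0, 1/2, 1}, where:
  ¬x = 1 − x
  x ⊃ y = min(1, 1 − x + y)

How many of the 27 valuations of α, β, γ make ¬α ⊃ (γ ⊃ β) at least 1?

value 1: 23 assignments (counts)
value 1/2: 3 assignments
value 0: 1 assignment
So 23 of the 27 assignments meet the threshold.

23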